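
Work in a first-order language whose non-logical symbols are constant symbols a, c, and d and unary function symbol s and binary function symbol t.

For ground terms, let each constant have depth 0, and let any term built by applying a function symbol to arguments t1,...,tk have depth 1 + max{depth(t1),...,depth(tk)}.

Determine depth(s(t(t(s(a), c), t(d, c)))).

depth(s(a)) = 1 + depth(a) = 1 + 0 = 1
depth(t(s(a), c)) = 1 + max(1, 0) = 2
depth(t(d, c)) = 1 + max(0, 0) = 1
depth(t(t(s(a), c), t(d, c))) = 1 + max(2, 1) = 3
depth(s(t(t(s(a), c), t(d, c)))) = 1 + depth(t(t(s(a), c), t(d, c))) = 1 + 3 = 4

4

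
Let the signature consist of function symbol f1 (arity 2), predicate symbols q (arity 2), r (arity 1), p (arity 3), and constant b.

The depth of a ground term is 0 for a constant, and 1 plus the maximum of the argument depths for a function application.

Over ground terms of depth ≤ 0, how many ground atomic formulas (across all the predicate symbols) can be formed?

First count ground terms of depth ≤ 0.
Let N_k count ground terms of depth at most k. Each non-constant term of depth ≤ k is some function symbol applied to depth-≤(k−1) arguments, giving N_k = 1 + N_{k-1}^2.
N_0 = 1
Explicitly: b.
So |H| = 1.
Ground atoms are formed by filling each argument slot of a predicate with a term from H, so an r-ary predicate gives |H|^r atoms:
  q: 1^2 = 1;  r: 1;  p: 1^3 = 1
Total ground atoms: 1 + 1 + 1 = 3.

3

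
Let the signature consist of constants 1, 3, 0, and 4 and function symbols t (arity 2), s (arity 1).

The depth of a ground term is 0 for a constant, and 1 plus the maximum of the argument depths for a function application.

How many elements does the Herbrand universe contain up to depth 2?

Let N_k count ground terms of depth at most k. Each non-constant term of depth ≤ k is some function symbol applied to depth-≤(k−1) arguments, giving N_k = 4 + N_{k-1}^2 + N_{k-1}.
N_0 = 4
N_1 = 4 + 4^2 + 4 = 24
N_2 = 4 + 24^2 + 24 = 604

604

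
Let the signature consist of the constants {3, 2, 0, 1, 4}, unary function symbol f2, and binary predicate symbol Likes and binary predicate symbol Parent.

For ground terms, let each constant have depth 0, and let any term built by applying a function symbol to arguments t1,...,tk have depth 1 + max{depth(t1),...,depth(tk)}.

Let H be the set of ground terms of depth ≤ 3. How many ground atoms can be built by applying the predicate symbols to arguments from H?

800

First count ground terms of depth ≤ 3.
If N_k denotes the number of depth-≤k ground terms, the 5 constants give N_0 = 5, and each function symbol of arity r contributes N_{k-1}^r new terms at level k: N_k = 5 + N_{k-1}.
N_0 = 5
N_1 = 5 + 5 = 10
N_2 = 5 + 10 = 15
N_3 = 5 + 15 = 20
So |H| = 20.
Each predicate of arity r yields |H|^r ground atoms (one per choice of an r-tuple from H):
  Likes: 20^2 = 400;  Parent: 20^2 = 400
Total ground atoms: 400 + 400 = 800.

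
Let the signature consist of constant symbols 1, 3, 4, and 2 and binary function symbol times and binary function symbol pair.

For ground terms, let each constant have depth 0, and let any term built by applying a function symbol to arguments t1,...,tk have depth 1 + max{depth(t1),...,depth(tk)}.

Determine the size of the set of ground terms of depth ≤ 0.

Let N_k count ground terms of depth at most k. Each non-constant term of depth ≤ k is some function symbol applied to depth-≤(k−1) arguments, giving N_k = 4 + N_{k-1}^2 + N_{k-1}^2.
N_0 = 4
Explicitly: 1, 3, 4, 2.

4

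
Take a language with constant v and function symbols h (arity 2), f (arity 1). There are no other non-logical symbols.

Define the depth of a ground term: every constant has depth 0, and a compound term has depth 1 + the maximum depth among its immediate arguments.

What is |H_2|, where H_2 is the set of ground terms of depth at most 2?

13

Let N_k count ground terms of depth at most k. Each non-constant term of depth ≤ k is some function symbol applied to depth-≤(k−1) arguments, giving N_k = 1 + N_{k-1}^2 + N_{k-1}.
N_0 = 1
N_1 = 1 + 1^2 + 1 = 3
N_2 = 1 + 3^2 + 3 = 13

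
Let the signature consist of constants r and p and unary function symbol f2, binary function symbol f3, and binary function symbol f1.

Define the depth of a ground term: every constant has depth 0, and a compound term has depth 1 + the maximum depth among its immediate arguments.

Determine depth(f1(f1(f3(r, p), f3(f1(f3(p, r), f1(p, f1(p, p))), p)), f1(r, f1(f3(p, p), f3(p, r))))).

depth(f3(r, p)) = 1 + max(0, 0) = 1
depth(f3(p, r)) = 1 + max(0, 0) = 1
depth(f1(p, p)) = 1 + max(0, 0) = 1
depth(f1(p, f1(p, p))) = 1 + max(0, 1) = 2
depth(f1(f3(p, r), f1(p, f1(p, p)))) = 1 + max(1, 2) = 3
depth(f3(f1(f3(p, r), f1(p, f1(p, p))), p)) = 1 + max(3, 0) = 4
depth(f1(f3(r, p), f3(f1(f3(p, r), f1(p, f1(p, p))), p))) = 1 + max(1, 4) = 5
depth(f3(p, p)) = 1 + max(0, 0) = 1
depth(f1(f3(p, p), f3(p, r))) = 1 + max(1, 1) = 2
depth(f1(r, f1(f3(p, p), f3(p, r)))) = 1 + max(0, 2) = 3
depth(f1(f1(f3(r, p), f3(f1(f3(p, r), f1(p, f1(p, p))), p)), f1(r, f1(f3(p, p), f3(p, r))))) = 1 + max(5, 3) = 6

6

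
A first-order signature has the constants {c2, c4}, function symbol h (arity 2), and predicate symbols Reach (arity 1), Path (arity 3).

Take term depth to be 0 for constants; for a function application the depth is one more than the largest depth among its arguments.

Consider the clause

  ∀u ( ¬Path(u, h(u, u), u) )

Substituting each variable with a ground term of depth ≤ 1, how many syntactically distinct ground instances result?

6

Ground terms of depth ≤ 1:
  Let N_k = |{terms of depth ≤ k}|. Then N_0 = 2 and N_k = 2 + N_{k-1}^2 for k ≥ 1 (one summand per function symbol, arity giving the exponent).
  N_0 = 2
  N_1 = 2 + 2^2 = 6
  Explicitly: c2, c4, h(c2, c2), h(c2, c4), h(c4, c2), h(c4, c4).
So there are 6 ground terms available for substitution.
The body mentions the single quantified variable u; since ground terms form a free algebra, no two substitutions collapse to the same formula.
Number of ground instances = 6.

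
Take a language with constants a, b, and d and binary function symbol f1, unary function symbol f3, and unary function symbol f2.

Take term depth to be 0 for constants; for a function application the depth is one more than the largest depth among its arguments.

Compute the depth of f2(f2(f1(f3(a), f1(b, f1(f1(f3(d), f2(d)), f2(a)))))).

7

depth(f3(a)) = 1 + depth(a) = 1 + 0 = 1
depth(f3(d)) = 1 + depth(d) = 1 + 0 = 1
depth(f2(d)) = 1 + depth(d) = 1 + 0 = 1
depth(f1(f3(d), f2(d))) = 1 + max(1, 1) = 2
depth(f2(a)) = 1 + depth(a) = 1 + 0 = 1
depth(f1(f1(f3(d), f2(d)), f2(a))) = 1 + max(2, 1) = 3
depth(f1(b, f1(f1(f3(d), f2(d)), f2(a)))) = 1 + max(0, 3) = 4
depth(f1(f3(a), f1(b, f1(f1(f3(d), f2(d)), f2(a))))) = 1 + max(1, 4) = 5
depth(f2(f1(f3(a), f1(b, f1(f1(f3(d), f2(d)), f2(a)))))) = 1 + depth(f1(f3(a), f1(b, f1(f1(f3(d), f2(d)), f2(a))))) = 1 + 5 = 6
depth(f2(f2(f1(f3(a), f1(b, f1(f1(f3(d), f2(d)), f2(a))))))) = 1 + depth(f2(f1(f3(a), f1(b, f1(f1(f3(d), f2(d)), f2(a)))))) = 1 + 6 = 7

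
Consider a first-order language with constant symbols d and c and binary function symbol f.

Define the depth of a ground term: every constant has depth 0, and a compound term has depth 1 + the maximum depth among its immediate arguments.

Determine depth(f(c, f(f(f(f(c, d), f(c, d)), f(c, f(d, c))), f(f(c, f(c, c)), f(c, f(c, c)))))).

5

depth(f(c, d)) = 1 + max(0, 0) = 1
depth(f(f(c, d), f(c, d))) = 1 + max(1, 1) = 2
depth(f(d, c)) = 1 + max(0, 0) = 1
depth(f(c, f(d, c))) = 1 + max(0, 1) = 2
depth(f(f(f(c, d), f(c, d)), f(c, f(d, c)))) = 1 + max(2, 2) = 3
depth(f(c, c)) = 1 + max(0, 0) = 1
depth(f(c, f(c, c))) = 1 + max(0, 1) = 2
depth(f(f(c, f(c, c)), f(c, f(c, c)))) = 1 + max(2, 2) = 3
depth(f(f(f(f(c, d), f(c, d)), f(c, f(d, c))), f(f(c, f(c, c)), f(c, f(c, c))))) = 1 + max(3, 3) = 4
depth(f(c, f(f(f(f(c, d), f(c, d)), f(c, f(d, c))), f(f(c, f(c, c)), f(c, f(c, c)))))) = 1 + max(0, 4) = 5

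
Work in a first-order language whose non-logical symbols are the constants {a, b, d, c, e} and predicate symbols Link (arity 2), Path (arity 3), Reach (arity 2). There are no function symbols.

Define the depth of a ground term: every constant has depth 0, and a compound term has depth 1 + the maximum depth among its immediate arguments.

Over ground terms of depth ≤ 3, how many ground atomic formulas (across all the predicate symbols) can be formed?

175

First count ground terms of depth ≤ 3.
With no function symbols every ground term is a constant, so there are exactly 5 ground terms at every depth bound.
N_0 = 5
N_1 = 5
N_2 = 5
N_3 = 5
So |H| = 5.
A ground atom is a predicate applied to a tuple of terms from H, so the count is the sum over predicates of |H|^arity:
  Link: 5^2 = 25;  Path: 5^3 = 125;  Reach: 5^2 = 25
Total ground atoms: 25 + 125 + 25 = 175.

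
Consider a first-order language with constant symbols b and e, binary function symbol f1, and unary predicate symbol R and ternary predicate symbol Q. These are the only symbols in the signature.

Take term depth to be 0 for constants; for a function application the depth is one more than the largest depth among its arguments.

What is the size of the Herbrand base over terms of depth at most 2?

54910

First count ground terms of depth ≤ 2.
Let N_k count ground terms of depth at most k. Each non-constant term of depth ≤ k is some function symbol applied to depth-≤(k−1) arguments, giving N_k = 2 + N_{k-1}^2.
N_0 = 2
N_1 = 2 + 2^2 = 6
N_2 = 2 + 6^2 = 38
So |H| = 38.
Ground atoms are formed by filling each argument slot of a predicate with a term from H, so an r-ary predicate gives |H|^r atoms:
  R: 38;  Q: 38^3 = 54872
Total ground atoms: 38 + 54872 = 54910.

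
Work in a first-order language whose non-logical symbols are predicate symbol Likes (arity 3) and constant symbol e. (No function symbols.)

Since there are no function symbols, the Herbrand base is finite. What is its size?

With no function symbols, the Herbrand universe is just the 1 constant.
Ground atoms per predicate: Likes: 1^3 = 1.
Herbrand base size = 1 = 1.

1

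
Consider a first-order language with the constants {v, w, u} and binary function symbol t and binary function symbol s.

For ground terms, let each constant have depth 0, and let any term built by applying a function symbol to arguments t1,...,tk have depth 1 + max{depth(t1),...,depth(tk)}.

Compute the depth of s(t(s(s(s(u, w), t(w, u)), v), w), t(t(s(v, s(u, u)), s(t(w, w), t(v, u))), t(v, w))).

depth(s(u, w)) = 1 + max(0, 0) = 1
depth(t(w, u)) = 1 + max(0, 0) = 1
depth(s(s(u, w), t(w, u))) = 1 + max(1, 1) = 2
depth(s(s(s(u, w), t(w, u)), v)) = 1 + max(2, 0) = 3
depth(t(s(s(s(u, w), t(w, u)), v), w)) = 1 + max(3, 0) = 4
depth(s(u, u)) = 1 + max(0, 0) = 1
depth(s(v, s(u, u))) = 1 + max(0, 1) = 2
depth(t(w, w)) = 1 + max(0, 0) = 1
depth(t(v, u)) = 1 + max(0, 0) = 1
depth(s(t(w, w), t(v, u))) = 1 + max(1, 1) = 2
depth(t(s(v, s(u, u)), s(t(w, w), t(v, u)))) = 1 + max(2, 2) = 3
depth(t(v, w)) = 1 + max(0, 0) = 1
depth(t(t(s(v, s(u, u)), s(t(w, w), t(v, u))), t(v, w))) = 1 + max(3, 1) = 4
depth(s(t(s(s(s(u, w), t(w, u)), v), w), t(t(s(v, s(u, u)), s(t(w, w), t(v, u))), t(v, w)))) = 1 + max(4, 4) = 5

5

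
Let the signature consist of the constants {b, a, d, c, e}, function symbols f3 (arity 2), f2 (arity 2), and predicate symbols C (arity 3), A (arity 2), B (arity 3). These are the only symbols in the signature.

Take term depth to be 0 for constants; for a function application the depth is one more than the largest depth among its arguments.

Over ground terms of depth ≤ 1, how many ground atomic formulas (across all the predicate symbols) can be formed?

First count ground terms of depth ≤ 1.
Count level by level. With function symbols f3/2, f2/2, the terms of depth ≤ k are the 5 constants together with each function applied to depth-≤(k−1) tuples, so N_k = 5 + N_{k-1}^2 + N_{k-1}^2.
N_0 = 5
N_1 = 5 + 5^2 + 5^2 = 55
So |H| = 55.
A ground atom is a predicate applied to a tuple of terms from H, so the count is the sum over predicates of |H|^arity:
  C: 55^3 = 166375;  A: 55^2 = 3025;  B: 55^3 = 166375
Total ground atoms: 166375 + 3025 + 166375 = 335775.

335775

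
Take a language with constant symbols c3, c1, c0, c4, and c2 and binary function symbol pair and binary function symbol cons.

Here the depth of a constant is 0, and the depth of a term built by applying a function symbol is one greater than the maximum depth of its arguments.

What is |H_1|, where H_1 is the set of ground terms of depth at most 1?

55

Write N_k for the number of ground terms of depth ≤ k. A term of depth ≤ k is either a constant or a function symbol applied to arguments of depth ≤ k−1, so N_k = 5 + N_{k-1}^2 + N_{k-1}^2.
N_0 = 5
N_1 = 5 + 5^2 + 5^2 = 55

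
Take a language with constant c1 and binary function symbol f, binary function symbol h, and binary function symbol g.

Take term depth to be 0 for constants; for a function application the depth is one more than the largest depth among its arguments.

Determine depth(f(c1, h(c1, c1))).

depth(h(c1, c1)) = 1 + max(0, 0) = 1
depth(f(c1, h(c1, c1))) = 1 + max(0, 1) = 2

2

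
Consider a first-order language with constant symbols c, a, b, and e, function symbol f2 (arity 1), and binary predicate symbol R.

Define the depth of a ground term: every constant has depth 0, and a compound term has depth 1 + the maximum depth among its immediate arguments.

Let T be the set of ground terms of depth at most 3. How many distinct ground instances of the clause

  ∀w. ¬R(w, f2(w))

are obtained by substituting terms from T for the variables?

Ground terms of depth ≤ 3:
  Let N_k = |{terms of depth ≤ k}|. Then N_0 = 4 and N_k = 4 + N_{k-1} for k ≥ 1 (one summand per function symbol, arity giving the exponent).
  N_0 = 4
  N_1 = 4 + 4 = 8
  N_2 = 4 + 8 = 12
  N_3 = 4 + 12 = 16
So there are 16 ground terms available for substitution.
There is 1 variable to instantiate (w),  occurring in at least one literal, so different choices give different ground instances.
Number of ground instances = 16.

16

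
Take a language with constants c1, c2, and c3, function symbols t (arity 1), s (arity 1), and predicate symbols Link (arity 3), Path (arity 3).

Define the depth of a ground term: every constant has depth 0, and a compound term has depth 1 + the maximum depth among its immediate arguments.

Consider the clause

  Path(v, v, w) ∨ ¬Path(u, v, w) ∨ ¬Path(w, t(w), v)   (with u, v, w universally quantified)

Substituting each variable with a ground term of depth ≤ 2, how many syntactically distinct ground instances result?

Ground terms of depth ≤ 2:
  If N_k denotes the number of depth-≤k ground terms, the 3 constants give N_0 = 3, and each function symbol of arity r contributes N_{k-1}^r new terms at level k: N_k = 3 + N_{k-1} + N_{k-1}.
  N_0 = 3
  N_1 = 3 + 3 + 3 = 9
  N_2 = 3 + 9 + 9 = 21
So there are 21 ground terms available for substitution.
The body mentions every one of the 3 quantified variables; since ground terms form a free algebra, no two substitutions collapse to the same formula.
Number of ground instances = 21^3 = 9261.

9261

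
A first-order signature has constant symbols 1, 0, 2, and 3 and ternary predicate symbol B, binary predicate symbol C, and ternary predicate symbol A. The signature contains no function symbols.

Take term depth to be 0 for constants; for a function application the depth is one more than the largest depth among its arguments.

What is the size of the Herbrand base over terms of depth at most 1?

144

First count ground terms of depth ≤ 1.
With no function symbols every ground term is a constant, so there are exactly 4 ground terms at every depth bound.
N_0 = 4
N_1 = 4
So |H| = 4.
A ground atom is a predicate applied to a tuple of terms from H, so the count is the sum over predicates of |H|^arity:
  B: 4^3 = 64;  C: 4^2 = 16;  A: 4^3 = 64
Total ground atoms: 64 + 16 + 64 = 144.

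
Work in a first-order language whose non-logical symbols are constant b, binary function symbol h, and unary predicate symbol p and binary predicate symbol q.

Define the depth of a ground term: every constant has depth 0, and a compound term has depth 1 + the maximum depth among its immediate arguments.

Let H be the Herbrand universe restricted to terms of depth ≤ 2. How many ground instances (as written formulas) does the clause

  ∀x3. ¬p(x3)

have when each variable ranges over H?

5

Ground terms of depth ≤ 2:
  Count level by level. With function symbols h/2, the terms of depth ≤ k are the 1 constant together with each function applied to depth-≤(k−1) tuples, so N_k = 1 + N_{k-1}^2.
  N_0 = 1
  N_1 = 1 + 1^2 = 2
  N_2 = 1 + 2^2 = 5
So there are 5 ground terms available for substitution.
The clause has 1 distinct variable (x3), which appears in the body. In the free term algebra distinct substitutions yield syntactically distinct ground instances.
Number of ground instances = 5.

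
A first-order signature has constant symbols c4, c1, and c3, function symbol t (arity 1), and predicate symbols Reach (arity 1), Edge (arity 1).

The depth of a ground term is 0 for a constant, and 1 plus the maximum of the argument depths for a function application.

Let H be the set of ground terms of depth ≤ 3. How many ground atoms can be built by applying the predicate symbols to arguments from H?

First count ground terms of depth ≤ 3.
If N_k denotes the number of depth-≤k ground terms, the 3 constants give N_0 = 3, and each function symbol of arity r contributes N_{k-1}^r new terms at level k: N_k = 3 + N_{k-1}.
N_0 = 3
N_1 = 3 + 3 = 6
N_2 = 3 + 6 = 9
N_3 = 3 + 9 = 12
Explicitly: c4, c1, c3, t(c4), t(c1), t(c3), t(t(c4)), t(t(c1)), t(t(c3)), t(t(t(c4))), t(t(t(c1))), t(t(t(c3))).
So |H| = 12.
For each predicate symbol, the number of ground atoms is |H| raised to its arity; summing:
  Reach: 12;  Edge: 12
Total ground atoms: 12 + 12 = 24.

24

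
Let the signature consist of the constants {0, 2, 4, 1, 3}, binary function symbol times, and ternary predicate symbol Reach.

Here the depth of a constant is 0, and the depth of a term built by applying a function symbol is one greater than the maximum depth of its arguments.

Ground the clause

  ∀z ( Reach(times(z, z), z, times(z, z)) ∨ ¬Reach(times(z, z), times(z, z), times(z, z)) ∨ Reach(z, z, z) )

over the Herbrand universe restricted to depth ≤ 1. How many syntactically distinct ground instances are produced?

Ground terms of depth ≤ 1:
  Let N_k = |{terms of depth ≤ k}|. Then N_0 = 5 and N_k = 5 + N_{k-1}^2 for k ≥ 1 (one summand per function symbol, arity giving the exponent).
  N_0 = 5
  N_1 = 5 + 5^2 = 30
So there are 30 ground terms available for substitution.
There is 1 variable to instantiate (z),  occurring in at least one literal, so different choices give different ground instances.
Number of ground instances = 30.

30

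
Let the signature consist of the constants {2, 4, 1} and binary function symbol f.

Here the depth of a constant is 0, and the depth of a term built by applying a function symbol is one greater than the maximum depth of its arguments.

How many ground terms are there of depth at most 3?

Write N_k for the number of ground terms of depth ≤ k. A term of depth ≤ k is either a constant or a function symbol applied to arguments of depth ≤ k−1, so N_k = 3 + N_{k-1}^2.
N_0 = 3
N_1 = 3 + 3^2 = 12
N_2 = 3 + 12^2 = 147
N_3 = 3 + 147^2 = 21612

21612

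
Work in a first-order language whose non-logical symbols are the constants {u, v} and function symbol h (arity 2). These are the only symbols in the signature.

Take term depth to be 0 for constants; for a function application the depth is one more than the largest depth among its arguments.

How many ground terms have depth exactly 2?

Let N_k = |{terms of depth ≤ k}|. Then N_0 = 2 and N_k = 2 + N_{k-1}^2 for k ≥ 1 (one summand per function symbol, arity giving the exponent).
N_0 = 2
N_1 = 2 + 2^2 = 6
N_2 = 2 + 6^2 = 38
Terms of depth exactly 2: N_2 − N_1 = 38 − 6 = 32.

32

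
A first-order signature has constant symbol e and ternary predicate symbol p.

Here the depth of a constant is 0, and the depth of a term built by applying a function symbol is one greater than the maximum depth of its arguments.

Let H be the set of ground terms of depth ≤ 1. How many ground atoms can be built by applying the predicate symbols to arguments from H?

1

First count ground terms of depth ≤ 1.
With no function symbols every ground term is a constant, so there is exactly 1 ground term at every depth bound.
N_0 = 1
N_1 = 1
Explicitly: e.
So |H| = 1.
For each predicate symbol, the number of ground atoms is |H| raised to its arity; summing:
  p: 1^3 = 1
Total ground atoms: 1.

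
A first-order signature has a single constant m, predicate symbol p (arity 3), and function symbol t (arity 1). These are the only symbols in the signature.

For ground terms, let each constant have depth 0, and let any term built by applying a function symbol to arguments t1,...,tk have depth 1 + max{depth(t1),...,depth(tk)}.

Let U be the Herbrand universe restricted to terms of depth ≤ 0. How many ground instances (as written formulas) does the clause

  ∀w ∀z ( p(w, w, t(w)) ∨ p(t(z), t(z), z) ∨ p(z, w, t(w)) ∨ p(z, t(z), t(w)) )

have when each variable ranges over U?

1

Ground terms of depth ≤ 0:
  Write N_k for the number of ground terms of depth ≤ k. A term of depth ≤ k is either a constant or a function symbol applied to arguments of depth ≤ k−1, so N_k = 1 + N_{k-1}.
  N_0 = 1
So there is exactly 1 ground term available for substitution.
Each of w, z ranges independently over the available ground terms, and distinct assignments produce distinct instances.
Number of ground instances = 1^2 = 1.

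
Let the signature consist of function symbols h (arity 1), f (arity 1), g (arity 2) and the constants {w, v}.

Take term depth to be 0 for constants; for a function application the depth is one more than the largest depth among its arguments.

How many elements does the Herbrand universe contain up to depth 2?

Let N_k count ground terms of depth at most k. Each non-constant term of depth ≤ k is some function symbol applied to depth-≤(k−1) arguments, giving N_k = 2 + N_{k-1} + N_{k-1} + N_{k-1}^2.
N_0 = 2
N_1 = 2 + 2 + 2 + 2^2 = 10
N_2 = 2 + 10 + 10 + 10^2 = 122

122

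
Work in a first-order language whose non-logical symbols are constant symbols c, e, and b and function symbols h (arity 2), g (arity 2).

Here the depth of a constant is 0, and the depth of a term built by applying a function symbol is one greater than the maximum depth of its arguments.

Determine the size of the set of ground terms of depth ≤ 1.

Count level by level. With function symbols h/2, g/2, the terms of depth ≤ k are the 3 constants together with each function applied to depth-≤(k−1) tuples, so N_k = 3 + N_{k-1}^2 + N_{k-1}^2.
N_0 = 3
N_1 = 3 + 3^2 + 3^2 = 21

21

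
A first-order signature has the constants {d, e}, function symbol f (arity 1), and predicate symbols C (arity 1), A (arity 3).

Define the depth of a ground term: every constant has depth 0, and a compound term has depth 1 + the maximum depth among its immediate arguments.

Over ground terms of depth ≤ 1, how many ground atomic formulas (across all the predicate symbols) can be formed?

68

First count ground terms of depth ≤ 1.
Write N_k for the number of ground terms of depth ≤ k. A term of depth ≤ k is either a constant or a function symbol applied to arguments of depth ≤ k−1, so N_k = 2 + N_{k-1}.
N_0 = 2
N_1 = 2 + 2 = 4
Explicitly: d, e, f(d), f(e).
So |H| = 4.
For each predicate symbol, the number of ground atoms is |H| raised to its arity; summing:
  C: 4;  A: 4^3 = 64
Total ground atoms: 4 + 64 = 68.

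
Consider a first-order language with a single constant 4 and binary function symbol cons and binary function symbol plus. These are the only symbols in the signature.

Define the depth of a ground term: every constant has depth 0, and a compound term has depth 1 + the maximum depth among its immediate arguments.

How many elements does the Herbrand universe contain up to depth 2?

Count level by level. With function symbols cons/2, plus/2, the terms of depth ≤ k are the 1 constant together with each function applied to depth-≤(k−1) tuples, so N_k = 1 + N_{k-1}^2 + N_{k-1}^2.
N_0 = 1
N_1 = 1 + 1^2 + 1^2 = 3
N_2 = 1 + 3^2 + 3^2 = 19

19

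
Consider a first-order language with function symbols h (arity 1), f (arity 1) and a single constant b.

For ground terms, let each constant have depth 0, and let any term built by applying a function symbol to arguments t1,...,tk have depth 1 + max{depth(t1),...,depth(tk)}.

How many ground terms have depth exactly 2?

4

Count level by level. With function symbols h/1, f/1, the terms of depth ≤ k are the 1 constant together with each function applied to depth-≤(k−1) tuples, so N_k = 1 + N_{k-1} + N_{k-1}.
N_0 = 1
N_1 = 1 + 1 + 1 = 3
N_2 = 1 + 3 + 3 = 7
Terms of depth exactly 2: N_2 − N_1 = 7 − 3 = 4.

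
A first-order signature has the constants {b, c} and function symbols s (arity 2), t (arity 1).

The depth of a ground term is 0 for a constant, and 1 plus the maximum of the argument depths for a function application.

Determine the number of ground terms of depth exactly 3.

Write N_k for the number of ground terms of depth ≤ k. A term of depth ≤ k is either a constant or a function symbol applied to arguments of depth ≤ k−1, so N_k = 2 + N_{k-1}^2 + N_{k-1}.
N_0 = 2
N_1 = 2 + 2^2 + 2 = 8
N_2 = 2 + 8^2 + 8 = 74
N_3 = 2 + 74^2 + 74 = 5552
Terms of depth exactly 3: N_3 − N_2 = 5552 − 74 = 5478.

5478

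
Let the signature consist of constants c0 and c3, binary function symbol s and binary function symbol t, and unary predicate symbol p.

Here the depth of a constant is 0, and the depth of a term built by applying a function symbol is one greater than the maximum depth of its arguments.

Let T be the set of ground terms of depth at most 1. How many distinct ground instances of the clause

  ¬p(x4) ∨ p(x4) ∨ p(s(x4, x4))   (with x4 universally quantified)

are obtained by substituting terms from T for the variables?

10

Ground terms of depth ≤ 1:
  If N_k denotes the number of depth-≤k ground terms, the 2 constants give N_0 = 2, and each function symbol of arity r contributes N_{k-1}^r new terms at level k: N_k = 2 + N_{k-1}^2 + N_{k-1}^2.
  N_0 = 2
  N_1 = 2 + 2^2 + 2^2 = 10
  Explicitly: c0, c3, s(c0, c0), s(c0, c3), s(c3, c0), s(c3, c3), t(c0, c0), t(c0, c3), t(c3, c0), t(c3, c3).
So there are 10 ground terms available for substitution.
The clause has 1 distinct variable (x4), which appears in the body. In the free term algebra distinct substitutions yield syntactically distinct ground instances.
Number of ground instances = 10.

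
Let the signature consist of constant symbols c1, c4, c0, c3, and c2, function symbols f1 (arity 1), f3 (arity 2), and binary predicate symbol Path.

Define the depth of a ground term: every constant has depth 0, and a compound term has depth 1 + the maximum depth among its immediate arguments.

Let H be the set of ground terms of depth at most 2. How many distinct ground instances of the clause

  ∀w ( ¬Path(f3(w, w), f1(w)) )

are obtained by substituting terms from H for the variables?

Ground terms of depth ≤ 2:
  Let N_k count ground terms of depth at most k. Each non-constant term of depth ≤ k is some function symbol applied to depth-≤(k−1) arguments, giving N_k = 5 + N_{k-1} + N_{k-1}^2.
  N_0 = 5
  N_1 = 5 + 5 + 5^2 = 35
  N_2 = 5 + 35 + 35^2 = 1265
So there are 1265 ground terms available for substitution.
The variable w ranges independently over the available ground terms, and distinct assignments produce distinct instances.
Number of ground instances = 1265.

1265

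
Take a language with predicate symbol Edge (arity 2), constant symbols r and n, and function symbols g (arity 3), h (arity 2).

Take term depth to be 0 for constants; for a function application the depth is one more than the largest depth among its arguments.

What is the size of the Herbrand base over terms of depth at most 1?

First count ground terms of depth ≤ 1.
Let N_k = |{terms of depth ≤ k}|. Then N_0 = 2 and N_k = 2 + N_{k-1}^3 + N_{k-1}^2 for k ≥ 1 (one summand per function symbol, arity giving the exponent).
N_0 = 2
N_1 = 2 + 2^3 + 2^2 = 14
So |H| = 14.
A ground atom is a predicate applied to a tuple of terms from H, so the count is the sum over predicates of |H|^arity:
  Edge: 14^2 = 196
Total ground atoms: 196.

196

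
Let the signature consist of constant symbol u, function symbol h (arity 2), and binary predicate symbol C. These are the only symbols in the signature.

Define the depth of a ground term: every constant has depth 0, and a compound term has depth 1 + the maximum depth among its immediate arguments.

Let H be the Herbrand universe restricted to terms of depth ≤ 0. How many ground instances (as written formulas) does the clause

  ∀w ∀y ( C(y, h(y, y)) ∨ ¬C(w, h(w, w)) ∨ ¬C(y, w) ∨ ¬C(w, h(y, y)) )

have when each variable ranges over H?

Ground terms of depth ≤ 0:
  Let N_k = |{terms of depth ≤ k}|. Then N_0 = 1 and N_k = 1 + N_{k-1}^2 for k ≥ 1 (one summand per function symbol, arity giving the exponent).
  N_0 = 1
So there is exactly 1 ground term available for substitution.
The body mentions every one of the 2 quantified variables; since ground terms form a free algebra, no two substitutions collapse to the same formula.
Number of ground instances = 1^2 = 1.

1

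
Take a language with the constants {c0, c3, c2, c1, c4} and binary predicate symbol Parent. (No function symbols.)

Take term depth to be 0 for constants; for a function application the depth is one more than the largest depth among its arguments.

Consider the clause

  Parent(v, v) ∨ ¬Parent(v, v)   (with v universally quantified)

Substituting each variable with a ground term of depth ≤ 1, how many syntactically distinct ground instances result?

Ground terms of depth ≤ 1:
  With no function symbols every ground term is a constant, so there are exactly 5 ground terms at every depth bound.
  N_0 = 5
  N_1 = 5
So there are 5 ground terms available for substitution.
The body mentions the single quantified variable v; since ground terms form a free algebra, no two substitutions collapse to the same formula.
Number of ground instances = 5.

5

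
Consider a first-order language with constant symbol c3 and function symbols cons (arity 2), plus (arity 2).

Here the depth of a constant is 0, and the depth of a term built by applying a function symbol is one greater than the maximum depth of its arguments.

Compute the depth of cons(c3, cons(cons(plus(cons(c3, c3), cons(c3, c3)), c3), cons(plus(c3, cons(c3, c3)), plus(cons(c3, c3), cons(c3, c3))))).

depth(cons(c3, c3)) = 1 + max(0, 0) = 1
depth(plus(cons(c3, c3), cons(c3, c3))) = 1 + max(1, 1) = 2
depth(cons(plus(cons(c3, c3), cons(c3, c3)), c3)) = 1 + max(2, 0) = 3
depth(plus(c3, cons(c3, c3))) = 1 + max(0, 1) = 2
depth(cons(plus(c3, cons(c3, c3)), plus(cons(c3, c3), cons(c3, c3)))) = 1 + max(2, 2) = 3
depth(cons(cons(plus(cons(c3, c3), cons(c3, c3)), c3), cons(plus(c3, cons(c3, c3)), plus(cons(c3, c3), cons(c3, c3))))) = 1 + max(3, 3) = 4
depth(cons(c3, cons(cons(plus(cons(c3, c3), cons(c3, c3)), c3), cons(plus(c3, cons(c3, c3)), plus(cons(c3, c3), cons(c3, c3)))))) = 1 + max(0, 4) = 5

5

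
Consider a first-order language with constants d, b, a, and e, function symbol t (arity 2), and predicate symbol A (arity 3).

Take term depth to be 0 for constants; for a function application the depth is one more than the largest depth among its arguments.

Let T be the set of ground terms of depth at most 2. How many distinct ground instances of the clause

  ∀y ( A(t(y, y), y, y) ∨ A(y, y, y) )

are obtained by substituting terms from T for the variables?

Ground terms of depth ≤ 2:
  Let N_k = |{terms of depth ≤ k}|. Then N_0 = 4 and N_k = 4 + N_{k-1}^2 for k ≥ 1 (one summand per function symbol, arity giving the exponent).
  N_0 = 4
  N_1 = 4 + 4^2 = 20
  N_2 = 4 + 20^2 = 404
So there are 404 ground terms available for substitution.
The variable y ranges independently over the available ground terms, and distinct assignments produce distinct instances.
Number of ground instances = 404.

404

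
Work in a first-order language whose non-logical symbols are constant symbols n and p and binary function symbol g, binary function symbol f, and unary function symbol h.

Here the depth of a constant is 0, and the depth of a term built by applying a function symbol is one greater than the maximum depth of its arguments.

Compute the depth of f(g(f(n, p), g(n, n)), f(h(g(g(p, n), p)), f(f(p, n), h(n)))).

depth(f(n, p)) = 1 + max(0, 0) = 1
depth(g(n, n)) = 1 + max(0, 0) = 1
depth(g(f(n, p), g(n, n))) = 1 + max(1, 1) = 2
depth(g(p, n)) = 1 + max(0, 0) = 1
depth(g(g(p, n), p)) = 1 + max(1, 0) = 2
depth(h(g(g(p, n), p))) = 1 + depth(g(g(p, n), p)) = 1 + 2 = 3
depth(f(p, n)) = 1 + max(0, 0) = 1
depth(h(n)) = 1 + depth(n) = 1 + 0 = 1
depth(f(f(p, n), h(n))) = 1 + max(1, 1) = 2
depth(f(h(g(g(p, n), p)), f(f(p, n), h(n)))) = 1 + max(3, 2) = 4
depth(f(g(f(n, p), g(n, n)), f(h(g(g(p, n), p)), f(f(p, n), h(n))))) = 1 + max(2, 4) = 5

5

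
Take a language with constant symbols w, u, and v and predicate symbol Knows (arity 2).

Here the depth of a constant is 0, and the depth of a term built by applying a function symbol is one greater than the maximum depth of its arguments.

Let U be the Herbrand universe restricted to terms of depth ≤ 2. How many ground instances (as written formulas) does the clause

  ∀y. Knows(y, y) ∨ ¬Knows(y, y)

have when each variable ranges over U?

3

Ground terms of depth ≤ 2:
  With no function symbols every ground term is a constant, so there are exactly 3 ground terms at every depth bound.
  N_0 = 3
  N_1 = 3
  N_2 = 3
So there are 3 ground terms available for substitution.
The body mentions the single quantified variable y; since ground terms form a free algebra, no two substitutions collapse to the same formula.
Number of ground instances = 3.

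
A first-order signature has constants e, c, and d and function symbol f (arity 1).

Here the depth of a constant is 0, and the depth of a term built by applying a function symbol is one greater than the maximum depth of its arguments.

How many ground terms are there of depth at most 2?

9

If N_k denotes the number of depth-≤k ground terms, the 3 constants give N_0 = 3, and each function symbol of arity r contributes N_{k-1}^r new terms at level k: N_k = 3 + N_{k-1}.
N_0 = 3
N_1 = 3 + 3 = 6
N_2 = 3 + 6 = 9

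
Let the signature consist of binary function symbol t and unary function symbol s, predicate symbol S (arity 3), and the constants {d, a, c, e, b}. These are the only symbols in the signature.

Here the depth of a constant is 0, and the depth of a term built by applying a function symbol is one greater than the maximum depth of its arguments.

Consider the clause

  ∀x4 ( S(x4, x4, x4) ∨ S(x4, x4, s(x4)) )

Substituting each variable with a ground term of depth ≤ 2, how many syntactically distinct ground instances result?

1265

Ground terms of depth ≤ 2:
  Let N_k count ground terms of depth at most k. Each non-constant term of depth ≤ k is some function symbol applied to depth-≤(k−1) arguments, giving N_k = 5 + N_{k-1}^2 + N_{k-1}.
  N_0 = 5
  N_1 = 5 + 5^2 + 5 = 35
  N_2 = 5 + 35^2 + 35 = 1265
So there are 1265 ground terms available for substitution.
There is 1 variable to instantiate (x4),  occurring in at least one literal, so different choices give different ground instances.
Number of ground instances = 1265.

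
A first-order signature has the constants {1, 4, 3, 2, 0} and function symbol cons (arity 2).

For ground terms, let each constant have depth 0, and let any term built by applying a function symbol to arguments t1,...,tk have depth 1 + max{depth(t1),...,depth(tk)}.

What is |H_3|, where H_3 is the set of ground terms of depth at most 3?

819030

Count level by level. With function symbols cons/2, the terms of depth ≤ k are the 5 constants together with each function applied to depth-≤(k−1) tuples, so N_k = 5 + N_{k-1}^2.
N_0 = 5
N_1 = 5 + 5^2 = 30
N_2 = 5 + 30^2 = 905
N_3 = 5 + 905^2 = 819030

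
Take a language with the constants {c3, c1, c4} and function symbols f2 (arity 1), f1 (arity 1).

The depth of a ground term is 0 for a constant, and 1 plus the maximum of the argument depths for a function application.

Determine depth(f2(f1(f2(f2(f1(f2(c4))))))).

6

depth(f2(c4)) = 1 + depth(c4) = 1 + 0 = 1
depth(f1(f2(c4))) = 1 + depth(f2(c4)) = 1 + 1 = 2
depth(f2(f1(f2(c4)))) = 1 + depth(f1(f2(c4))) = 1 + 2 = 3
depth(f2(f2(f1(f2(c4))))) = 1 + depth(f2(f1(f2(c4)))) = 1 + 3 = 4
depth(f1(f2(f2(f1(f2(c4)))))) = 1 + depth(f2(f2(f1(f2(c4))))) = 1 + 4 = 5
depth(f2(f1(f2(f2(f1(f2(c4))))))) = 1 + depth(f1(f2(f2(f1(f2(c4)))))) = 1 + 5 = 6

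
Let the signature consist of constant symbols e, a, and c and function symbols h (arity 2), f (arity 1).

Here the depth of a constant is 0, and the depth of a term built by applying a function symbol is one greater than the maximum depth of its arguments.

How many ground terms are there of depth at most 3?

59295

Count level by level. With function symbols h/2, f/1, the terms of depth ≤ k are the 3 constants together with each function applied to depth-≤(k−1) tuples, so N_k = 3 + N_{k-1}^2 + N_{k-1}.
N_0 = 3
N_1 = 3 + 3^2 + 3 = 15
N_2 = 3 + 15^2 + 15 = 243
N_3 = 3 + 243^2 + 243 = 59295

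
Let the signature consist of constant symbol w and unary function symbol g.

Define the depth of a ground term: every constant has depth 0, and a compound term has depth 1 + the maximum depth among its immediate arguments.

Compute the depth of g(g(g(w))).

3

depth(g(w)) = 1 + depth(w) = 1 + 0 = 1
depth(g(g(w))) = 1 + depth(g(w)) = 1 + 1 = 2
depth(g(g(g(w)))) = 1 + depth(g(g(w))) = 1 + 2 = 3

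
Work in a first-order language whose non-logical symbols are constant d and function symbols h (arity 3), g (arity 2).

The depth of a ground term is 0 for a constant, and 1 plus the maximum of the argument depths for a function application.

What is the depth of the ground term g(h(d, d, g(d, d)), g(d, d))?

depth(g(d, d)) = 1 + max(0, 0) = 1
depth(h(d, d, g(d, d))) = 1 + max(0, 0, 1) = 2
depth(g(h(d, d, g(d, d)), g(d, d))) = 1 + max(2, 1) = 3

3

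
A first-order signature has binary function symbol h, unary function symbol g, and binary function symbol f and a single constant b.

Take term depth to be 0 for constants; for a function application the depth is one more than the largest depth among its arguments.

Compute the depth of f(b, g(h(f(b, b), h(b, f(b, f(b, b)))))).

depth(f(b, b)) = 1 + max(0, 0) = 1
depth(f(b, f(b, b))) = 1 + max(0, 1) = 2
depth(h(b, f(b, f(b, b)))) = 1 + max(0, 2) = 3
depth(h(f(b, b), h(b, f(b, f(b, b))))) = 1 + max(1, 3) = 4
depth(g(h(f(b, b), h(b, f(b, f(b, b)))))) = 1 + depth(h(f(b, b), h(b, f(b, f(b, b))))) = 1 + 4 = 5
depth(f(b, g(h(f(b, b), h(b, f(b, f(b, b))))))) = 1 + max(0, 5) = 6

6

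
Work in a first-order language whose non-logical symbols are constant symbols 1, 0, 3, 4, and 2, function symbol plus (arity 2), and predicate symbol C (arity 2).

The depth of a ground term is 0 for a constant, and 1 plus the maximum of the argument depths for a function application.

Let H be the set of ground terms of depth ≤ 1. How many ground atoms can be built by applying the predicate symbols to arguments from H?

900

First count ground terms of depth ≤ 1.
Let N_k count ground terms of depth at most k. Each non-constant term of depth ≤ k is some function symbol applied to depth-≤(k−1) arguments, giving N_k = 5 + N_{k-1}^2.
N_0 = 5
N_1 = 5 + 5^2 = 30
So |H| = 30.
For each predicate symbol, the number of ground atoms is |H| raised to its arity; summing:
  C: 30^2 = 900
Total ground atoms: 900.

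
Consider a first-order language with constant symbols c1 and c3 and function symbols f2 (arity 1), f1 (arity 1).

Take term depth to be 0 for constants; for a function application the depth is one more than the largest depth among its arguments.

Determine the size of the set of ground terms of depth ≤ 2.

Count level by level. With function symbols f2/1, f1/1, the terms of depth ≤ k are the 2 constants together with each function applied to depth-≤(k−1) tuples, so N_k = 2 + N_{k-1} + N_{k-1}.
N_0 = 2
N_1 = 2 + 2 + 2 = 6
N_2 = 2 + 6 + 6 = 14

14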